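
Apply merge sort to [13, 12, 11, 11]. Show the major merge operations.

Divide and conquer:
  Merge [13] + [12] -> [12, 13]
  Merge [11] + [11] -> [11, 11]
  Merge [12, 13] + [11, 11] -> [11, 11, 12, 13]


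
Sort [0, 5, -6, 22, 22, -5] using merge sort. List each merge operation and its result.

Divide and conquer:
  Merge [5] + [-6] -> [-6, 5]
  Merge [0] + [-6, 5] -> [-6, 0, 5]
  Merge [22] + [-5] -> [-5, 22]
  Merge [22] + [-5, 22] -> [-5, 22, 22]
  Merge [-6, 0, 5] + [-5, 22, 22] -> [-6, -5, 0, 5, 22, 22]


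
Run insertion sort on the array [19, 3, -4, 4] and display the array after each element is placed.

First element 19 is already 'sorted'
Insert 3: shifted 1 elements -> [3, 19, -4, 4]
Insert -4: shifted 2 elements -> [-4, 3, 19, 4]
Insert 4: shifted 1 elements -> [-4, 3, 4, 19]


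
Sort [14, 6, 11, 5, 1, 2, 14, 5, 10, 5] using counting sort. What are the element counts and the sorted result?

Count array: [0, 1, 1, 0, 0, 3, 1, 0, 0, 0, 1, 1, 0, 0, 2]
(count[i] = number of elements equal to i)
Cumulative count: [0, 1, 2, 2, 2, 5, 6, 6, 6, 6, 7, 8, 8, 8, 10]
Sorted: [1, 2, 5, 5, 5, 6, 10, 11, 14, 14]


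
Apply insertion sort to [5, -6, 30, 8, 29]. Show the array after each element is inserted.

First element 5 is already 'sorted'
Insert -6: shifted 1 elements -> [-6, 5, 30, 8, 29]
Insert 30: shifted 0 elements -> [-6, 5, 30, 8, 29]
Insert 8: shifted 1 elements -> [-6, 5, 8, 30, 29]
Insert 29: shifted 1 elements -> [-6, 5, 8, 29, 30]


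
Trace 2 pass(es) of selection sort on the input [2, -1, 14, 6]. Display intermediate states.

Pass 1: Select minimum -1 at index 1, swap -> [-1, 2, 14, 6]
Pass 2: Select minimum 2 at index 1, swap -> [-1, 2, 14, 6]


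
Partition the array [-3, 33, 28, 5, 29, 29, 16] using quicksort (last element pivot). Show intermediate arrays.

Partition 1: pivot=16 at index 2 -> [-3, 5, 16, 33, 29, 29, 28]
Partition 2: pivot=5 at index 1 -> [-3, 5, 16, 33, 29, 29, 28]
Partition 3: pivot=28 at index 3 -> [-3, 5, 16, 28, 29, 29, 33]
Partition 4: pivot=33 at index 6 -> [-3, 5, 16, 28, 29, 29, 33]
Partition 5: pivot=29 at index 5 -> [-3, 5, 16, 28, 29, 29, 33]


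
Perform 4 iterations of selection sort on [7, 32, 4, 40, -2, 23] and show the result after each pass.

Pass 1: Select minimum -2 at index 4, swap -> [-2, 32, 4, 40, 7, 23]
Pass 2: Select minimum 4 at index 2, swap -> [-2, 4, 32, 40, 7, 23]
Pass 3: Select minimum 7 at index 4, swap -> [-2, 4, 7, 40, 32, 23]
Pass 4: Select minimum 23 at index 5, swap -> [-2, 4, 7, 23, 32, 40]


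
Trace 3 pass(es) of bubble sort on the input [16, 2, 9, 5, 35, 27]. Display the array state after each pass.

After pass 1: [2, 9, 5, 16, 27, 35] (4 swaps)
After pass 2: [2, 5, 9, 16, 27, 35] (1 swaps)
After pass 3: [2, 5, 9, 16, 27, 35] (0 swaps)
Total swaps: 5


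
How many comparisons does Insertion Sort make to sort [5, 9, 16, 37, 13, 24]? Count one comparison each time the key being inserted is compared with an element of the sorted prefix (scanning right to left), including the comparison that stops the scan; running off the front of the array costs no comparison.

Insert 9: 5 <= 9 (stop) = 1 comparison(s) -> [5, 9, 16, 37, 13, 24]
Insert 16: 9 <= 16 (stop) = 1 comparison(s) -> [5, 9, 16, 37, 13, 24]
Insert 37: 16 <= 37 (stop) = 1 comparison(s) -> [5, 9, 16, 37, 13, 24]
Insert 13: 37 > 13 (shift), 16 > 13 (shift), 9 <= 13 (stop) = 3 comparison(s) -> [5, 9, 13, 16, 37, 24]
Insert 24: 37 > 24 (shift), 16 <= 24 (stop) = 2 comparison(s) -> [5, 9, 13, 16, 24, 37]
Total comparisons: 1 + 1 + 1 + 3 + 2 = 8


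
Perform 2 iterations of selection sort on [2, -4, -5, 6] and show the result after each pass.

Pass 1: Select minimum -5 at index 2, swap -> [-5, -4, 2, 6]
Pass 2: Select minimum -4 at index 1, swap -> [-5, -4, 2, 6]


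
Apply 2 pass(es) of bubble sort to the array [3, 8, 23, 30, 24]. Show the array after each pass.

After pass 1: [3, 8, 23, 24, 30] (1 swaps)
After pass 2: [3, 8, 23, 24, 30] (0 swaps)
Total swaps: 1


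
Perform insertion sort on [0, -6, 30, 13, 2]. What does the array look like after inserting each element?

First element 0 is already 'sorted'
Insert -6: shifted 1 elements -> [-6, 0, 30, 13, 2]
Insert 30: shifted 0 elements -> [-6, 0, 30, 13, 2]
Insert 13: shifted 1 elements -> [-6, 0, 13, 30, 2]
Insert 2: shifted 2 elements -> [-6, 0, 2, 13, 30]


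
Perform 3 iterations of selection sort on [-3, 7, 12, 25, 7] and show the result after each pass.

Pass 1: Select minimum -3 at index 0, swap -> [-3, 7, 12, 25, 7]
Pass 2: Select minimum 7 at index 1, swap -> [-3, 7, 12, 25, 7]
Pass 3: Select minimum 7 at index 4, swap -> [-3, 7, 7, 25, 12]


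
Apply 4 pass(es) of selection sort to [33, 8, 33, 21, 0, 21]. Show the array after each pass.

Pass 1: Select minimum 0 at index 4, swap -> [0, 8, 33, 21, 33, 21]
Pass 2: Select minimum 8 at index 1, swap -> [0, 8, 33, 21, 33, 21]
Pass 3: Select minimum 21 at index 3, swap -> [0, 8, 21, 33, 33, 21]
Pass 4: Select minimum 21 at index 5, swap -> [0, 8, 21, 21, 33, 33]


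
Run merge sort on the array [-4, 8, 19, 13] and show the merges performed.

Divide and conquer:
  Merge [-4] + [8] -> [-4, 8]
  Merge [19] + [13] -> [13, 19]
  Merge [-4, 8] + [13, 19] -> [-4, 8, 13, 19]


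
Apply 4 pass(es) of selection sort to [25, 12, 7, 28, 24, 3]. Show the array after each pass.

Pass 1: Select minimum 3 at index 5, swap -> [3, 12, 7, 28, 24, 25]
Pass 2: Select minimum 7 at index 2, swap -> [3, 7, 12, 28, 24, 25]
Pass 3: Select minimum 12 at index 2, swap -> [3, 7, 12, 28, 24, 25]
Pass 4: Select minimum 24 at index 4, swap -> [3, 7, 12, 24, 28, 25]


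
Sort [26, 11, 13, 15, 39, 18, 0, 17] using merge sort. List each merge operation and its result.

Divide and conquer:
  Merge [26] + [11] -> [11, 26]
  Merge [13] + [15] -> [13, 15]
  Merge [11, 26] + [13, 15] -> [11, 13, 15, 26]
  Merge [39] + [18] -> [18, 39]
  Merge [0] + [17] -> [0, 17]
  Merge [18, 39] + [0, 17] -> [0, 17, 18, 39]
  Merge [11, 13, 15, 26] + [0, 17, 18, 39] -> [0, 11, 13, 15, 17, 18, 26, 39]


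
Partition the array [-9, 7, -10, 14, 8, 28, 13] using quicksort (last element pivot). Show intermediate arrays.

Partition 1: pivot=13 at index 4 -> [-9, 7, -10, 8, 13, 28, 14]
Partition 2: pivot=8 at index 3 -> [-9, 7, -10, 8, 13, 28, 14]
Partition 3: pivot=-10 at index 0 -> [-10, 7, -9, 8, 13, 28, 14]
Partition 4: pivot=-9 at index 1 -> [-10, -9, 7, 8, 13, 28, 14]
Partition 5: pivot=14 at index 5 -> [-10, -9, 7, 8, 13, 14, 28]


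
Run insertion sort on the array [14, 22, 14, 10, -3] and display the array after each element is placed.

First element 14 is already 'sorted'
Insert 22: shifted 0 elements -> [14, 22, 14, 10, -3]
Insert 14: shifted 1 elements -> [14, 14, 22, 10, -3]
Insert 10: shifted 3 elements -> [10, 14, 14, 22, -3]
Insert -3: shifted 4 elements -> [-3, 10, 14, 14, 22]


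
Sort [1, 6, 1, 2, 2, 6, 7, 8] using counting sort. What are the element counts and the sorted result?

Count array: [0, 2, 2, 0, 0, 0, 2, 1, 1]
(count[i] = number of elements equal to i)
Cumulative count: [0, 2, 4, 4, 4, 4, 6, 7, 8]
Sorted: [1, 1, 2, 2, 6, 6, 7, 8]


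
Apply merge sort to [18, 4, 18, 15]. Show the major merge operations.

Divide and conquer:
  Merge [18] + [4] -> [4, 18]
  Merge [18] + [15] -> [15, 18]
  Merge [4, 18] + [15, 18] -> [4, 15, 18, 18]


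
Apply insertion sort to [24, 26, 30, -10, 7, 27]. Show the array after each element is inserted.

First element 24 is already 'sorted'
Insert 26: shifted 0 elements -> [24, 26, 30, -10, 7, 27]
Insert 30: shifted 0 elements -> [24, 26, 30, -10, 7, 27]
Insert -10: shifted 3 elements -> [-10, 24, 26, 30, 7, 27]
Insert 7: shifted 3 elements -> [-10, 7, 24, 26, 30, 27]
Insert 27: shifted 1 elements -> [-10, 7, 24, 26, 27, 30]


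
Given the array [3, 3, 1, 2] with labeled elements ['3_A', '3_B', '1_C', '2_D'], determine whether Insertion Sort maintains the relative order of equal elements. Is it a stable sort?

Trace Insertion Sort on the labeled array (the key is the number; the letter only tracks identity):
  Insert 3_B at index 1: [3_A, 3_B, 1_C, 2_D]
  Insert 1_C at index 0: [1_C, 3_A, 3_B, 2_D]
  Insert 2_D at index 1: [1_C, 2_D, 3_A, 3_B]
Final order: [1_C, 2_D, 3_A, 3_B]
Equal keys:
  value 3: originally 3_A, 3_B; after sorting 3_A, 3_B -> order preserved
All equal keys kept their original relative order. Insertion Sort is stable: elements are shifted only while they are strictly greater than the key, so a key is inserted after any equal elements already placed.
Answer: Stable


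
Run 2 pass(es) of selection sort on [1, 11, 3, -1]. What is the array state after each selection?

Pass 1: Select minimum -1 at index 3, swap -> [-1, 11, 3, 1]
Pass 2: Select minimum 1 at index 3, swap -> [-1, 1, 3, 11]


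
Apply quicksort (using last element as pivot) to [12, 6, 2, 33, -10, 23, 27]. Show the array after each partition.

Partition 1: pivot=27 at index 5 -> [12, 6, 2, -10, 23, 27, 33]
Partition 2: pivot=23 at index 4 -> [12, 6, 2, -10, 23, 27, 33]
Partition 3: pivot=-10 at index 0 -> [-10, 6, 2, 12, 23, 27, 33]
Partition 4: pivot=12 at index 3 -> [-10, 6, 2, 12, 23, 27, 33]
Partition 5: pivot=2 at index 1 -> [-10, 2, 6, 12, 23, 27, 33]


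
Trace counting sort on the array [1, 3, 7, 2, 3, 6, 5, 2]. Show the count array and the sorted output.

Count array: [0, 1, 2, 2, 0, 1, 1, 1]
(count[i] = number of elements equal to i)
Cumulative count: [0, 1, 3, 5, 5, 6, 7, 8]
Sorted: [1, 2, 2, 3, 3, 5, 6, 7]


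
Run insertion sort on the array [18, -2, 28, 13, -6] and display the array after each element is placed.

First element 18 is already 'sorted'
Insert -2: shifted 1 elements -> [-2, 18, 28, 13, -6]
Insert 28: shifted 0 elements -> [-2, 18, 28, 13, -6]
Insert 13: shifted 2 elements -> [-2, 13, 18, 28, -6]
Insert -6: shifted 4 elements -> [-6, -2, 13, 18, 28]


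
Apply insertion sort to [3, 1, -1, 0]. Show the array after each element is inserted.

First element 3 is already 'sorted'
Insert 1: shifted 1 elements -> [1, 3, -1, 0]
Insert -1: shifted 2 elements -> [-1, 1, 3, 0]
Insert 0: shifted 2 elements -> [-1, 0, 1, 3]


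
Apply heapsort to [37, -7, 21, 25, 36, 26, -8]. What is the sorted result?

Build heap: [37, 36, 26, 25, -7, 21, -8]
Extract 37: [36, 25, 26, -8, -7, 21, 37]
Extract 36: [26, 25, 21, -8, -7, 36, 37]
Extract 26: [25, -7, 21, -8, 26, 36, 37]
Extract 25: [21, -7, -8, 25, 26, 36, 37]
Extract 21: [-7, -8, 21, 25, 26, 36, 37]
Extract -7: [-8, -7, 21, 25, 26, 36, 37]


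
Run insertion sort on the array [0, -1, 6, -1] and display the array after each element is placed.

First element 0 is already 'sorted'
Insert -1: shifted 1 elements -> [-1, 0, 6, -1]
Insert 6: shifted 0 elements -> [-1, 0, 6, -1]
Insert -1: shifted 2 elements -> [-1, -1, 0, 6]


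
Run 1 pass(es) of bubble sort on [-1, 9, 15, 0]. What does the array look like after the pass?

After pass 1: [-1, 9, 0, 15] (1 swaps)
Total swaps: 1


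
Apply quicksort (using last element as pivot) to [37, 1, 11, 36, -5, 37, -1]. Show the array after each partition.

Partition 1: pivot=-1 at index 1 -> [-5, -1, 11, 36, 37, 37, 1]
Partition 2: pivot=1 at index 2 -> [-5, -1, 1, 36, 37, 37, 11]
Partition 3: pivot=11 at index 3 -> [-5, -1, 1, 11, 37, 37, 36]
Partition 4: pivot=36 at index 4 -> [-5, -1, 1, 11, 36, 37, 37]
Partition 5: pivot=37 at index 6 -> [-5, -1, 1, 11, 36, 37, 37]


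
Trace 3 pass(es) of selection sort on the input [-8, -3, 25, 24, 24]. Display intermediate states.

Pass 1: Select minimum -8 at index 0, swap -> [-8, -3, 25, 24, 24]
Pass 2: Select minimum -3 at index 1, swap -> [-8, -3, 25, 24, 24]
Pass 3: Select minimum 24 at index 3, swap -> [-8, -3, 24, 25, 24]


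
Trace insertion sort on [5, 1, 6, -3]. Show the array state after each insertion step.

First element 5 is already 'sorted'
Insert 1: shifted 1 elements -> [1, 5, 6, -3]
Insert 6: shifted 0 elements -> [1, 5, 6, -3]
Insert -3: shifted 3 elements -> [-3, 1, 5, 6]


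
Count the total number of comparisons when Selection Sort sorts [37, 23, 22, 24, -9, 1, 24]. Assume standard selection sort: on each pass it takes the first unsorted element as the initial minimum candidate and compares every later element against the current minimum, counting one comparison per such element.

Pass 1: scan indices 1..6 for the minimum = 6 comparison(s); min is -9, place at index 0 -> [-9, 23, 22, 24, 37, 1, 24]
Pass 2: scan indices 2..6 for the minimum = 5 comparison(s); min is 1, place at index 1 -> [-9, 1, 22, 24, 37, 23, 24]
Pass 3: scan indices 3..6 for the minimum = 4 comparison(s); min is 22, place at index 2 -> [-9, 1, 22, 24, 37, 23, 24]
Pass 4: scan indices 4..6 for the minimum = 3 comparison(s); min is 23, place at index 3 -> [-9, 1, 22, 23, 37, 24, 24]
Pass 5: scan indices 5..6 for the minimum = 2 comparison(s); min is 24, place at index 4 -> [-9, 1, 22, 23, 24, 37, 24]
Pass 6: scan indices 6..6 for the minimum = 1 comparison(s); min is 24, place at index 5 -> [-9, 1, 22, 23, 24, 24, 37]
Selection sort always scans the whole unsorted suffix, so the count is (n-1) + (n-2) + ... + 1 = n(n-1)/2 = 7*6/2 = 21 regardless of the input order.
Total comparisons: 6 + 5 + 4 + 3 + 2 + 1 = 21


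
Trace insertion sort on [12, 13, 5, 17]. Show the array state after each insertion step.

First element 12 is already 'sorted'
Insert 13: shifted 0 elements -> [12, 13, 5, 17]
Insert 5: shifted 2 elements -> [5, 12, 13, 17]
Insert 17: shifted 0 elements -> [5, 12, 13, 17]


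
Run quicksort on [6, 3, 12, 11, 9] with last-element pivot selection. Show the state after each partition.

Partition 1: pivot=9 at index 2 -> [6, 3, 9, 11, 12]
Partition 2: pivot=3 at index 0 -> [3, 6, 9, 11, 12]
Partition 3: pivot=12 at index 4 -> [3, 6, 9, 11, 12]


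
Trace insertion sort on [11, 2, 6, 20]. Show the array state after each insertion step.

First element 11 is already 'sorted'
Insert 2: shifted 1 elements -> [2, 11, 6, 20]
Insert 6: shifted 1 elements -> [2, 6, 11, 20]
Insert 20: shifted 0 elements -> [2, 6, 11, 20]


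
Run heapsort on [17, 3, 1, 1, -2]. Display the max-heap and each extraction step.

Build heap: [17, 3, 1, 1, -2]
Extract 17: [3, 1, 1, -2, 17]
Extract 3: [1, -2, 1, 3, 17]
Extract 1: [1, -2, 1, 3, 17]
Extract 1: [-2, 1, 1, 3, 17]


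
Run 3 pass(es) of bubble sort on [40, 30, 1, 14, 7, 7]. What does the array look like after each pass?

After pass 1: [30, 1, 14, 7, 7, 40] (5 swaps)
After pass 2: [1, 14, 7, 7, 30, 40] (4 swaps)
After pass 3: [1, 7, 7, 14, 30, 40] (2 swaps)
Total swaps: 11


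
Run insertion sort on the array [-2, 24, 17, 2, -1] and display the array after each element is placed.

First element -2 is already 'sorted'
Insert 24: shifted 0 elements -> [-2, 24, 17, 2, -1]
Insert 17: shifted 1 elements -> [-2, 17, 24, 2, -1]
Insert 2: shifted 2 elements -> [-2, 2, 17, 24, -1]
Insert -1: shifted 3 elements -> [-2, -1, 2, 17, 24]


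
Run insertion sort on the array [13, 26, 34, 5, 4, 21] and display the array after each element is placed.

First element 13 is already 'sorted'
Insert 26: shifted 0 elements -> [13, 26, 34, 5, 4, 21]
Insert 34: shifted 0 elements -> [13, 26, 34, 5, 4, 21]
Insert 5: shifted 3 elements -> [5, 13, 26, 34, 4, 21]
Insert 4: shifted 4 elements -> [4, 5, 13, 26, 34, 21]
Insert 21: shifted 2 elements -> [4, 5, 13, 21, 26, 34]


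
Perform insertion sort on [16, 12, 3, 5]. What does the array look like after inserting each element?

First element 16 is already 'sorted'
Insert 12: shifted 1 elements -> [12, 16, 3, 5]
Insert 3: shifted 2 elements -> [3, 12, 16, 5]
Insert 5: shifted 2 elements -> [3, 5, 12, 16]


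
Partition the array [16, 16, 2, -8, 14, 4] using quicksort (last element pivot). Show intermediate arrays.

Partition 1: pivot=4 at index 2 -> [2, -8, 4, 16, 14, 16]
Partition 2: pivot=-8 at index 0 -> [-8, 2, 4, 16, 14, 16]
Partition 3: pivot=16 at index 5 -> [-8, 2, 4, 16, 14, 16]
Partition 4: pivot=14 at index 3 -> [-8, 2, 4, 14, 16, 16]


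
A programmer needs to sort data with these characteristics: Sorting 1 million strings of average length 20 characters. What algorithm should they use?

Best choice: MSD radix sort or Mergesort
Reason: MSD radix sort is a non-comparison sort that buckets the strings by successive character positions, running in time proportional to the total number of characters examined rather than O(n log n) string comparisons; mergesort is a stable O(n log n)-comparison alternative that works for arbitrary variable-length keys


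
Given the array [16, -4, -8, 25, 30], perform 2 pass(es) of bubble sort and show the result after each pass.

After pass 1: [-4, -8, 16, 25, 30] (2 swaps)
After pass 2: [-8, -4, 16, 25, 30] (1 swaps)
Total swaps: 3


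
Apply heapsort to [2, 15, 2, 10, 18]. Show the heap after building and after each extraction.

Build heap: [18, 15, 2, 10, 2]
Extract 18: [15, 10, 2, 2, 18]
Extract 15: [10, 2, 2, 15, 18]
Extract 10: [2, 2, 10, 15, 18]
Extract 2: [2, 2, 10, 15, 18]


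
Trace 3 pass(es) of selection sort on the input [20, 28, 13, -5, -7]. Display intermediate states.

Pass 1: Select minimum -7 at index 4, swap -> [-7, 28, 13, -5, 20]
Pass 2: Select minimum -5 at index 3, swap -> [-7, -5, 13, 28, 20]
Pass 3: Select minimum 13 at index 2, swap -> [-7, -5, 13, 28, 20]


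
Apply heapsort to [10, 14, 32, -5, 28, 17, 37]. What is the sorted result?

Build heap: [37, 28, 32, -5, 14, 17, 10]
Extract 37: [32, 28, 17, -5, 14, 10, 37]
Extract 32: [28, 14, 17, -5, 10, 32, 37]
Extract 28: [17, 14, 10, -5, 28, 32, 37]
Extract 17: [14, -5, 10, 17, 28, 32, 37]
Extract 14: [10, -5, 14, 17, 28, 32, 37]
Extract 10: [-5, 10, 14, 17, 28, 32, 37]


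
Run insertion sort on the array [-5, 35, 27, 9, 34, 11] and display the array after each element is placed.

First element -5 is already 'sorted'
Insert 35: shifted 0 elements -> [-5, 35, 27, 9, 34, 11]
Insert 27: shifted 1 elements -> [-5, 27, 35, 9, 34, 11]
Insert 9: shifted 2 elements -> [-5, 9, 27, 35, 34, 11]
Insert 34: shifted 1 elements -> [-5, 9, 27, 34, 35, 11]
Insert 11: shifted 3 elements -> [-5, 9, 11, 27, 34, 35]


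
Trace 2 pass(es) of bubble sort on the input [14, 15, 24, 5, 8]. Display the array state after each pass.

After pass 1: [14, 15, 5, 8, 24] (2 swaps)
After pass 2: [14, 5, 8, 15, 24] (2 swaps)
Total swaps: 4


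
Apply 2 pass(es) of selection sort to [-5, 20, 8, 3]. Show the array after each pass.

Pass 1: Select minimum -5 at index 0, swap -> [-5, 20, 8, 3]
Pass 2: Select minimum 3 at index 3, swap -> [-5, 3, 8, 20]


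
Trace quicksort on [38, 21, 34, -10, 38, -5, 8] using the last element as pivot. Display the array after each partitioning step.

Partition 1: pivot=8 at index 2 -> [-10, -5, 8, 38, 38, 21, 34]
Partition 2: pivot=-5 at index 1 -> [-10, -5, 8, 38, 38, 21, 34]
Partition 3: pivot=34 at index 4 -> [-10, -5, 8, 21, 34, 38, 38]
Partition 4: pivot=38 at index 6 -> [-10, -5, 8, 21, 34, 38, 38]


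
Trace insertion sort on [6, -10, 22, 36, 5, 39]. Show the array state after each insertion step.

First element 6 is already 'sorted'
Insert -10: shifted 1 elements -> [-10, 6, 22, 36, 5, 39]
Insert 22: shifted 0 elements -> [-10, 6, 22, 36, 5, 39]
Insert 36: shifted 0 elements -> [-10, 6, 22, 36, 5, 39]
Insert 5: shifted 3 elements -> [-10, 5, 6, 22, 36, 39]
Insert 39: shifted 0 elements -> [-10, 5, 6, 22, 36, 39]


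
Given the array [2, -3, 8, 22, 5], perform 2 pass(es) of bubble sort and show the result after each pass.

After pass 1: [-3, 2, 8, 5, 22] (2 swaps)
After pass 2: [-3, 2, 5, 8, 22] (1 swaps)
Total swaps: 3


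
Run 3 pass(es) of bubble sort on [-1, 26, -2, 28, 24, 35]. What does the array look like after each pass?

After pass 1: [-1, -2, 26, 24, 28, 35] (2 swaps)
After pass 2: [-2, -1, 24, 26, 28, 35] (2 swaps)
After pass 3: [-2, -1, 24, 26, 28, 35] (0 swaps)
Total swaps: 4


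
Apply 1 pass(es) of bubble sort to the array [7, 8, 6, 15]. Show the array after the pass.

After pass 1: [7, 6, 8, 15] (1 swaps)
Total swaps: 1


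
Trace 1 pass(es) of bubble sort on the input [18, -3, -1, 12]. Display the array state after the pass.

After pass 1: [-3, -1, 12, 18] (3 swaps)
Total swaps: 3


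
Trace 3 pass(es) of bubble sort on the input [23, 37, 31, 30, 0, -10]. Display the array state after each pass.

After pass 1: [23, 31, 30, 0, -10, 37] (4 swaps)
After pass 2: [23, 30, 0, -10, 31, 37] (3 swaps)
After pass 3: [23, 0, -10, 30, 31, 37] (2 swaps)
Total swaps: 9


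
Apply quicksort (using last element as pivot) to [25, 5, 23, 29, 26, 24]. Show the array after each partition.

Partition 1: pivot=24 at index 2 -> [5, 23, 24, 29, 26, 25]
Partition 2: pivot=23 at index 1 -> [5, 23, 24, 29, 26, 25]
Partition 3: pivot=25 at index 3 -> [5, 23, 24, 25, 26, 29]
Partition 4: pivot=29 at index 5 -> [5, 23, 24, 25, 26, 29]


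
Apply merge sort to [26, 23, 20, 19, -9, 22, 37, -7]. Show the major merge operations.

Divide and conquer:
  Merge [26] + [23] -> [23, 26]
  Merge [20] + [19] -> [19, 20]
  Merge [23, 26] + [19, 20] -> [19, 20, 23, 26]
  Merge [-9] + [22] -> [-9, 22]
  Merge [37] + [-7] -> [-7, 37]
  Merge [-9, 22] + [-7, 37] -> [-9, -7, 22, 37]
  Merge [19, 20, 23, 26] + [-9, -7, 22, 37] -> [-9, -7, 19, 20, 22, 23, 26, 37]


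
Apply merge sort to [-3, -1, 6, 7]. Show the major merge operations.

Divide and conquer:
  Merge [-3] + [-1] -> [-3, -1]
  Merge [6] + [7] -> [6, 7]
  Merge [-3, -1] + [6, 7] -> [-3, -1, 6, 7]


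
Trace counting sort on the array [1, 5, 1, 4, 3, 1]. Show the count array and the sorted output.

Count array: [0, 3, 0, 1, 1, 1]
(count[i] = number of elements equal to i)
Cumulative count: [0, 3, 3, 4, 5, 6]
Sorted: [1, 1, 1, 3, 4, 5]


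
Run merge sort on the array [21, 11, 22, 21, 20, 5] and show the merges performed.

Divide and conquer:
  Merge [11] + [22] -> [11, 22]
  Merge [21] + [11, 22] -> [11, 21, 22]
  Merge [20] + [5] -> [5, 20]
  Merge [21] + [5, 20] -> [5, 20, 21]
  Merge [11, 21, 22] + [5, 20, 21] -> [5, 11, 20, 21, 21, 22]


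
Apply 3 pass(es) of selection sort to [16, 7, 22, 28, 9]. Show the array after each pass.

Pass 1: Select minimum 7 at index 1, swap -> [7, 16, 22, 28, 9]
Pass 2: Select minimum 9 at index 4, swap -> [7, 9, 22, 28, 16]
Pass 3: Select minimum 16 at index 4, swap -> [7, 9, 16, 28, 22]


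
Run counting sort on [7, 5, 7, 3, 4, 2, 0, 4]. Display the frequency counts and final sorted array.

Count array: [1, 0, 1, 1, 2, 1, 0, 2]
(count[i] = number of elements equal to i)
Cumulative count: [1, 1, 2, 3, 5, 6, 6, 8]
Sorted: [0, 2, 3, 4, 4, 5, 7, 7]


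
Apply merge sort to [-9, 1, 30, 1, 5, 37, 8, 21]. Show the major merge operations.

Divide and conquer:
  Merge [-9] + [1] -> [-9, 1]
  Merge [30] + [1] -> [1, 30]
  Merge [-9, 1] + [1, 30] -> [-9, 1, 1, 30]
  Merge [5] + [37] -> [5, 37]
  Merge [8] + [21] -> [8, 21]
  Merge [5, 37] + [8, 21] -> [5, 8, 21, 37]
  Merge [-9, 1, 1, 30] + [5, 8, 21, 37] -> [-9, 1, 1, 5, 8, 21, 30, 37]


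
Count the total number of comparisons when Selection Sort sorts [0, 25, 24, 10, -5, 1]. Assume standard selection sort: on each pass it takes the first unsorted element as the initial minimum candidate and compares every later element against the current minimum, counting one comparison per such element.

Pass 1: scan indices 1..5 for the minimum = 5 comparison(s); min is -5, place at index 0 -> [-5, 25, 24, 10, 0, 1]
Pass 2: scan indices 2..5 for the minimum = 4 comparison(s); min is 0, place at index 1 -> [-5, 0, 24, 10, 25, 1]
Pass 3: scan indices 3..5 for the minimum = 3 comparison(s); min is 1, place at index 2 -> [-5, 0, 1, 10, 25, 24]
Pass 4: scan indices 4..5 for the minimum = 2 comparison(s); min is 10, place at index 3 -> [-5, 0, 1, 10, 25, 24]
Pass 5: scan indices 5..5 for the minimum = 1 comparison(s); min is 24, place at index 4 -> [-5, 0, 1, 10, 24, 25]
Selection sort always scans the whole unsorted suffix, so the count is (n-1) + (n-2) + ... + 1 = n(n-1)/2 = 6*5/2 = 15 regardless of the input order.
Total comparisons: 5 + 4 + 3 + 2 + 1 = 15


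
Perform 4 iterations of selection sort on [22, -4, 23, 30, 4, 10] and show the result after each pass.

Pass 1: Select minimum -4 at index 1, swap -> [-4, 22, 23, 30, 4, 10]
Pass 2: Select minimum 4 at index 4, swap -> [-4, 4, 23, 30, 22, 10]
Pass 3: Select minimum 10 at index 5, swap -> [-4, 4, 10, 30, 22, 23]
Pass 4: Select minimum 22 at index 4, swap -> [-4, 4, 10, 22, 30, 23]


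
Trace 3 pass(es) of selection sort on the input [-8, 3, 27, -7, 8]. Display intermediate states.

Pass 1: Select minimum -8 at index 0, swap -> [-8, 3, 27, -7, 8]
Pass 2: Select minimum -7 at index 3, swap -> [-8, -7, 27, 3, 8]
Pass 3: Select minimum 3 at index 3, swap -> [-8, -7, 3, 27, 8]


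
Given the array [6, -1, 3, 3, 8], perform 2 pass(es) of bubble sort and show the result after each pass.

After pass 1: [-1, 3, 3, 6, 8] (3 swaps)
After pass 2: [-1, 3, 3, 6, 8] (0 swaps)
Total swaps: 3


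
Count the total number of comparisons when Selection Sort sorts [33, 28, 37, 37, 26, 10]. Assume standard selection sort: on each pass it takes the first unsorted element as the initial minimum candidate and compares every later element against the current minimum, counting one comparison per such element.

Pass 1: scan indices 1..5 for the minimum = 5 comparison(s); min is 10, place at index 0 -> [10, 28, 37, 37, 26, 33]
Pass 2: scan indices 2..5 for the minimum = 4 comparison(s); min is 26, place at index 1 -> [10, 26, 37, 37, 28, 33]
Pass 3: scan indices 3..5 for the minimum = 3 comparison(s); min is 28, place at index 2 -> [10, 26, 28, 37, 37, 33]
Pass 4: scan indices 4..5 for the minimum = 2 comparison(s); min is 33, place at index 3 -> [10, 26, 28, 33, 37, 37]
Pass 5: scan indices 5..5 for the minimum = 1 comparison(s); min is 37, place at index 4 -> [10, 26, 28, 33, 37, 37]
Selection sort always scans the whole unsorted suffix, so the count is (n-1) + (n-2) + ... + 1 = n(n-1)/2 = 6*5/2 = 15 regardless of the input order.
Total comparisons: 5 + 4 + 3 + 2 + 1 = 15


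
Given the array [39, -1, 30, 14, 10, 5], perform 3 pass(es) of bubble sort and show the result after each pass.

After pass 1: [-1, 30, 14, 10, 5, 39] (5 swaps)
After pass 2: [-1, 14, 10, 5, 30, 39] (3 swaps)
After pass 3: [-1, 10, 5, 14, 30, 39] (2 swaps)
Total swaps: 10


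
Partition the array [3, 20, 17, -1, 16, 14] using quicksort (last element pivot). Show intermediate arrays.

Partition 1: pivot=14 at index 2 -> [3, -1, 14, 20, 16, 17]
Partition 2: pivot=-1 at index 0 -> [-1, 3, 14, 20, 16, 17]
Partition 3: pivot=17 at index 4 -> [-1, 3, 14, 16, 17, 20]


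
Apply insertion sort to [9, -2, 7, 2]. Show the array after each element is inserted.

First element 9 is already 'sorted'
Insert -2: shifted 1 elements -> [-2, 9, 7, 2]
Insert 7: shifted 1 elements -> [-2, 7, 9, 2]
Insert 2: shifted 2 elements -> [-2, 2, 7, 9]


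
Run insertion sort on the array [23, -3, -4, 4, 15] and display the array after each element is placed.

First element 23 is already 'sorted'
Insert -3: shifted 1 elements -> [-3, 23, -4, 4, 15]
Insert -4: shifted 2 elements -> [-4, -3, 23, 4, 15]
Insert 4: shifted 1 elements -> [-4, -3, 4, 23, 15]
Insert 15: shifted 1 elements -> [-4, -3, 4, 15, 23]


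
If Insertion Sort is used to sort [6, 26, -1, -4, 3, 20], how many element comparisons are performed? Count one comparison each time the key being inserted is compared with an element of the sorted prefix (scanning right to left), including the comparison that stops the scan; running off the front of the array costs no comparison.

Insert 26: 6 <= 26 (stop) = 1 comparison(s) -> [6, 26, -1, -4, 3, 20]
Insert -1: 26 > -1 (shift), 6 > -1 (shift), reached front = 2 comparison(s) -> [-1, 6, 26, -4, 3, 20]
Insert -4: 26 > -4 (shift), 6 > -4 (shift), -1 > -4 (shift), reached front = 3 comparison(s) -> [-4, -1, 6, 26, 3, 20]
Insert 3: 26 > 3 (shift), 6 > 3 (shift), -1 <= 3 (stop) = 3 comparison(s) -> [-4, -1, 3, 6, 26, 20]
Insert 20: 26 > 20 (shift), 6 <= 20 (stop) = 2 comparison(s) -> [-4, -1, 3, 6, 20, 26]
Total comparisons: 1 + 2 + 3 + 3 + 2 = 11


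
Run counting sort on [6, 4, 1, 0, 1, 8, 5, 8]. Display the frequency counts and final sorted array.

Count array: [1, 2, 0, 0, 1, 1, 1, 0, 2]
(count[i] = number of elements equal to i)
Cumulative count: [1, 3, 3, 3, 4, 5, 6, 6, 8]
Sorted: [0, 1, 1, 4, 5, 6, 8, 8]


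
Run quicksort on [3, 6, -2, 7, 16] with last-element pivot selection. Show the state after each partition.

Partition 1: pivot=16 at index 4 -> [3, 6, -2, 7, 16]
Partition 2: pivot=7 at index 3 -> [3, 6, -2, 7, 16]
Partition 3: pivot=-2 at index 0 -> [-2, 6, 3, 7, 16]
Partition 4: pivot=3 at index 1 -> [-2, 3, 6, 7, 16]


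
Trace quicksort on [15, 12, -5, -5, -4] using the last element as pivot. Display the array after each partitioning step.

Partition 1: pivot=-4 at index 2 -> [-5, -5, -4, 12, 15]
Partition 2: pivot=-5 at index 1 -> [-5, -5, -4, 12, 15]
Partition 3: pivot=15 at index 4 -> [-5, -5, -4, 12, 15]


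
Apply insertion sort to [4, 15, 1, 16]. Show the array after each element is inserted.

First element 4 is already 'sorted'
Insert 15: shifted 0 elements -> [4, 15, 1, 16]
Insert 1: shifted 2 elements -> [1, 4, 15, 16]
Insert 16: shifted 0 elements -> [1, 4, 15, 16]


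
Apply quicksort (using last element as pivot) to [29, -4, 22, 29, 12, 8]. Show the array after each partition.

Partition 1: pivot=8 at index 1 -> [-4, 8, 22, 29, 12, 29]
Partition 2: pivot=29 at index 5 -> [-4, 8, 22, 29, 12, 29]
Partition 3: pivot=12 at index 2 -> [-4, 8, 12, 29, 22, 29]
Partition 4: pivot=22 at index 3 -> [-4, 8, 12, 22, 29, 29]


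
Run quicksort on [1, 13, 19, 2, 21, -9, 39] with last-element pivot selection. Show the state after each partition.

Partition 1: pivot=39 at index 6 -> [1, 13, 19, 2, 21, -9, 39]
Partition 2: pivot=-9 at index 0 -> [-9, 13, 19, 2, 21, 1, 39]
Partition 3: pivot=1 at index 1 -> [-9, 1, 19, 2, 21, 13, 39]
Partition 4: pivot=13 at index 3 -> [-9, 1, 2, 13, 21, 19, 39]
Partition 5: pivot=19 at index 4 -> [-9, 1, 2, 13, 19, 21, 39]


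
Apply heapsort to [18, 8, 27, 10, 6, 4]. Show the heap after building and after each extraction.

Build heap: [27, 10, 18, 8, 6, 4]
Extract 27: [18, 10, 4, 8, 6, 27]
Extract 18: [10, 8, 4, 6, 18, 27]
Extract 10: [8, 6, 4, 10, 18, 27]
Extract 8: [6, 4, 8, 10, 18, 27]
Extract 6: [4, 6, 8, 10, 18, 27]


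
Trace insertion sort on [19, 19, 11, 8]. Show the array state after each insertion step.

First element 19 is already 'sorted'
Insert 19: shifted 0 elements -> [19, 19, 11, 8]
Insert 11: shifted 2 elements -> [11, 19, 19, 8]
Insert 8: shifted 3 elements -> [8, 11, 19, 19]


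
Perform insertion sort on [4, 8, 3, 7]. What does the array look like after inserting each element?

First element 4 is already 'sorted'
Insert 8: shifted 0 elements -> [4, 8, 3, 7]
Insert 3: shifted 2 elements -> [3, 4, 8, 7]
Insert 7: shifted 1 elements -> [3, 4, 7, 8]


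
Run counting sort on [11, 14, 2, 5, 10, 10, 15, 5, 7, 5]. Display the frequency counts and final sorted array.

Count array: [0, 0, 1, 0, 0, 3, 0, 1, 0, 0, 2, 1, 0, 0, 1, 1]
(count[i] = number of elements equal to i)
Cumulative count: [0, 0, 1, 1, 1, 4, 4, 5, 5, 5, 7, 8, 8, 8, 9, 10]
Sorted: [2, 5, 5, 5, 7, 10, 10, 11, 14, 15]


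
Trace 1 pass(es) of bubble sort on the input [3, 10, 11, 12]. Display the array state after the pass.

After pass 1: [3, 10, 11, 12] (0 swaps)
Total swaps: 0


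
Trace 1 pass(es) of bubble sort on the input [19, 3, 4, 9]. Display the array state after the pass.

After pass 1: [3, 4, 9, 19] (3 swaps)
Total swaps: 3


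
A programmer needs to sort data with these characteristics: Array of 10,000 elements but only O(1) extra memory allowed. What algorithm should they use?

Best choice: Heapsort
Reason: Heapsort rearranges the array in place using O(1) auxiliary space and still guarantees O(n log n) time; quicksort partitions in place but needs Theta(log n) stack space for recursion (O(n) in the worst case), and mergesort requires O(n) auxiliary space


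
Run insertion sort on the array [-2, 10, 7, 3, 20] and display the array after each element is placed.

First element -2 is already 'sorted'
Insert 10: shifted 0 elements -> [-2, 10, 7, 3, 20]
Insert 7: shifted 1 elements -> [-2, 7, 10, 3, 20]
Insert 3: shifted 2 elements -> [-2, 3, 7, 10, 20]
Insert 20: shifted 0 elements -> [-2, 3, 7, 10, 20]


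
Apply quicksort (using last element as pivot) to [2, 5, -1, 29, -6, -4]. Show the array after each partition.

Partition 1: pivot=-4 at index 1 -> [-6, -4, -1, 29, 2, 5]
Partition 2: pivot=5 at index 4 -> [-6, -4, -1, 2, 5, 29]
Partition 3: pivot=2 at index 3 -> [-6, -4, -1, 2, 5, 29]


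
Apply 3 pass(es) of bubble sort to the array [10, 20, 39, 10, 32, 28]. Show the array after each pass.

After pass 1: [10, 20, 10, 32, 28, 39] (3 swaps)
After pass 2: [10, 10, 20, 28, 32, 39] (2 swaps)
After pass 3: [10, 10, 20, 28, 32, 39] (0 swaps)
Total swaps: 5


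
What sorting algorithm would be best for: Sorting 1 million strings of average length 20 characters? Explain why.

Best choice: MSD radix sort or Mergesort
Reason: MSD radix sort is a non-comparison sort that buckets the strings by successive character positions, running in time proportional to the total number of characters examined rather than O(n log n) string comparisons; mergesort is a stable O(n log n)-comparison alternative that works for arbitrary variable-length keys


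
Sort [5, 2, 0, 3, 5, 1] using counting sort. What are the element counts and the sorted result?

Count array: [1, 1, 1, 1, 0, 2]
(count[i] = number of elements equal to i)
Cumulative count: [1, 2, 3, 4, 4, 6]
Sorted: [0, 1, 2, 3, 5, 5]


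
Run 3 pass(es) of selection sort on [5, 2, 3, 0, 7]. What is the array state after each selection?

Pass 1: Select minimum 0 at index 3, swap -> [0, 2, 3, 5, 7]
Pass 2: Select minimum 2 at index 1, swap -> [0, 2, 3, 5, 7]
Pass 3: Select minimum 3 at index 2, swap -> [0, 2, 3, 5, 7]


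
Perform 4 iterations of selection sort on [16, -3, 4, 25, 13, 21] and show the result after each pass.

Pass 1: Select minimum -3 at index 1, swap -> [-3, 16, 4, 25, 13, 21]
Pass 2: Select minimum 4 at index 2, swap -> [-3, 4, 16, 25, 13, 21]
Pass 3: Select minimum 13 at index 4, swap -> [-3, 4, 13, 25, 16, 21]
Pass 4: Select minimum 16 at index 4, swap -> [-3, 4, 13, 16, 25, 21]


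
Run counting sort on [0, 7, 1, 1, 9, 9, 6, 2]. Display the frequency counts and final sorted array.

Count array: [1, 2, 1, 0, 0, 0, 1, 1, 0, 2]
(count[i] = number of elements equal to i)
Cumulative count: [1, 3, 4, 4, 4, 4, 5, 6, 6, 8]
Sorted: [0, 1, 1, 2, 6, 7, 9, 9]


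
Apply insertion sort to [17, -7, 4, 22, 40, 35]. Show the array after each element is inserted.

First element 17 is already 'sorted'
Insert -7: shifted 1 elements -> [-7, 17, 4, 22, 40, 35]
Insert 4: shifted 1 elements -> [-7, 4, 17, 22, 40, 35]
Insert 22: shifted 0 elements -> [-7, 4, 17, 22, 40, 35]
Insert 40: shifted 0 elements -> [-7, 4, 17, 22, 40, 35]
Insert 35: shifted 1 elements -> [-7, 4, 17, 22, 35, 40]


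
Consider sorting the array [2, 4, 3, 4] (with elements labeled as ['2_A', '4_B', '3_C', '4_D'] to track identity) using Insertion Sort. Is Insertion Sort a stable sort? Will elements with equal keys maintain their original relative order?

Trace Insertion Sort on the labeled array (the key is the number; the letter only tracks identity):
  Insert 4_B at index 1: [2_A, 4_B, 3_C, 4_D]
  Insert 3_C at index 1: [2_A, 3_C, 4_B, 4_D]
  Insert 4_D at index 3: [2_A, 3_C, 4_B, 4_D]
Final order: [2_A, 3_C, 4_B, 4_D]
Equal keys:
  value 4: originally 4_B, 4_D; after sorting 4_B, 4_D -> order preserved
All equal keys kept their original relative order. Insertion Sort is stable: elements are shifted only while they are strictly greater than the key, so a key is inserted after any equal elements already placed.
Answer: Stable


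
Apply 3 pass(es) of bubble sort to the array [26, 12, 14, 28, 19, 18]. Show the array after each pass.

After pass 1: [12, 14, 26, 19, 18, 28] (4 swaps)
After pass 2: [12, 14, 19, 18, 26, 28] (2 swaps)
After pass 3: [12, 14, 18, 19, 26, 28] (1 swaps)
Total swaps: 7


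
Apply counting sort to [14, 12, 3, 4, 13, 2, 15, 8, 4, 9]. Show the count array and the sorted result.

Count array: [0, 0, 1, 1, 2, 0, 0, 0, 1, 1, 0, 0, 1, 1, 1, 1]
(count[i] = number of elements equal to i)
Cumulative count: [0, 0, 1, 2, 4, 4, 4, 4, 5, 6, 6, 6, 7, 8, 9, 10]
Sorted: [2, 3, 4, 4, 8, 9, 12, 13, 14, 15]


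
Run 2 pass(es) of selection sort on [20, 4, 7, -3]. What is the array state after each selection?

Pass 1: Select minimum -3 at index 3, swap -> [-3, 4, 7, 20]
Pass 2: Select minimum 4 at index 1, swap -> [-3, 4, 7, 20]


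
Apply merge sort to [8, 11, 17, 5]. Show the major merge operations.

Divide and conquer:
  Merge [8] + [11] -> [8, 11]
  Merge [17] + [5] -> [5, 17]
  Merge [8, 11] + [5, 17] -> [5, 8, 11, 17]


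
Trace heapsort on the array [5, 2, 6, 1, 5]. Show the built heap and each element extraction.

Build heap: [6, 5, 5, 1, 2]
Extract 6: [5, 2, 5, 1, 6]
Extract 5: [5, 2, 1, 5, 6]
Extract 5: [2, 1, 5, 5, 6]
Extract 2: [1, 2, 5, 5, 6]


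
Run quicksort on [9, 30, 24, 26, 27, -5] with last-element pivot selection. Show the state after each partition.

Partition 1: pivot=-5 at index 0 -> [-5, 30, 24, 26, 27, 9]
Partition 2: pivot=9 at index 1 -> [-5, 9, 24, 26, 27, 30]
Partition 3: pivot=30 at index 5 -> [-5, 9, 24, 26, 27, 30]
Partition 4: pivot=27 at index 4 -> [-5, 9, 24, 26, 27, 30]
Partition 5: pivot=26 at index 3 -> [-5, 9, 24, 26, 27, 30]


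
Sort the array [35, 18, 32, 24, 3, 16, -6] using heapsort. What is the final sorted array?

Build heap: [35, 24, 32, 18, 3, 16, -6]
Extract 35: [32, 24, 16, 18, 3, -6, 35]
Extract 32: [24, 18, 16, -6, 3, 32, 35]
Extract 24: [18, 3, 16, -6, 24, 32, 35]
Extract 18: [16, 3, -6, 18, 24, 32, 35]
Extract 16: [3, -6, 16, 18, 24, 32, 35]
Extract 3: [-6, 3, 16, 18, 24, 32, 35]


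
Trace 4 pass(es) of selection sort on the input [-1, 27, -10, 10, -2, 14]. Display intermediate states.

Pass 1: Select minimum -10 at index 2, swap -> [-10, 27, -1, 10, -2, 14]
Pass 2: Select minimum -2 at index 4, swap -> [-10, -2, -1, 10, 27, 14]
Pass 3: Select minimum -1 at index 2, swap -> [-10, -2, -1, 10, 27, 14]
Pass 4: Select minimum 10 at index 3, swap -> [-10, -2, -1, 10, 27, 14]


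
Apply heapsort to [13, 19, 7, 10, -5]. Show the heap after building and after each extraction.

Build heap: [19, 13, 7, 10, -5]
Extract 19: [13, 10, 7, -5, 19]
Extract 13: [10, -5, 7, 13, 19]
Extract 10: [7, -5, 10, 13, 19]
Extract 7: [-5, 7, 10, 13, 19]


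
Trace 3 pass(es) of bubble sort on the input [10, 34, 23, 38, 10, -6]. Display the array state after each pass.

After pass 1: [10, 23, 34, 10, -6, 38] (3 swaps)
After pass 2: [10, 23, 10, -6, 34, 38] (2 swaps)
After pass 3: [10, 10, -6, 23, 34, 38] (2 swaps)
Total swaps: 7


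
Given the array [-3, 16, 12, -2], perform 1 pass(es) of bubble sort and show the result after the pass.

After pass 1: [-3, 12, -2, 16] (2 swaps)
Total swaps: 2


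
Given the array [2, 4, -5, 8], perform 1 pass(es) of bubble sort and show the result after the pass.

After pass 1: [2, -5, 4, 8] (1 swaps)
Total swaps: 1


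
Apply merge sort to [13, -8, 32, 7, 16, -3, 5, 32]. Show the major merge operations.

Divide and conquer:
  Merge [13] + [-8] -> [-8, 13]
  Merge [32] + [7] -> [7, 32]
  Merge [-8, 13] + [7, 32] -> [-8, 7, 13, 32]
  Merge [16] + [-3] -> [-3, 16]
  Merge [5] + [32] -> [5, 32]
  Merge [-3, 16] + [5, 32] -> [-3, 5, 16, 32]
  Merge [-8, 7, 13, 32] + [-3, 5, 16, 32] -> [-8, -3, 5, 7, 13, 16, 32, 32]


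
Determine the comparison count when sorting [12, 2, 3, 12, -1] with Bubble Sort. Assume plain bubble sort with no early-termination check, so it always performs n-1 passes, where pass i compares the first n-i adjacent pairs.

Pass 1: compare adjacent pairs (0,1)..(3,4) = 4 comparison(s), 3 swap(s) -> [2, 3, 12, -1, 12]
Pass 2: compare adjacent pairs (0,1)..(2,3) = 3 comparison(s), 1 swap(s) -> [2, 3, -1, 12, 12]
Pass 3: compare adjacent pairs (0,1)..(1,2) = 2 comparison(s), 1 swap(s) -> [2, -1, 3, 12, 12]
Pass 4: compare adjacent pairs (0,1)..(0,1) = 1 comparison(s), 1 swap(s) -> [-1, 2, 3, 12, 12]
Total comparisons: 4 + 3 + 2 + 1 = 10
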